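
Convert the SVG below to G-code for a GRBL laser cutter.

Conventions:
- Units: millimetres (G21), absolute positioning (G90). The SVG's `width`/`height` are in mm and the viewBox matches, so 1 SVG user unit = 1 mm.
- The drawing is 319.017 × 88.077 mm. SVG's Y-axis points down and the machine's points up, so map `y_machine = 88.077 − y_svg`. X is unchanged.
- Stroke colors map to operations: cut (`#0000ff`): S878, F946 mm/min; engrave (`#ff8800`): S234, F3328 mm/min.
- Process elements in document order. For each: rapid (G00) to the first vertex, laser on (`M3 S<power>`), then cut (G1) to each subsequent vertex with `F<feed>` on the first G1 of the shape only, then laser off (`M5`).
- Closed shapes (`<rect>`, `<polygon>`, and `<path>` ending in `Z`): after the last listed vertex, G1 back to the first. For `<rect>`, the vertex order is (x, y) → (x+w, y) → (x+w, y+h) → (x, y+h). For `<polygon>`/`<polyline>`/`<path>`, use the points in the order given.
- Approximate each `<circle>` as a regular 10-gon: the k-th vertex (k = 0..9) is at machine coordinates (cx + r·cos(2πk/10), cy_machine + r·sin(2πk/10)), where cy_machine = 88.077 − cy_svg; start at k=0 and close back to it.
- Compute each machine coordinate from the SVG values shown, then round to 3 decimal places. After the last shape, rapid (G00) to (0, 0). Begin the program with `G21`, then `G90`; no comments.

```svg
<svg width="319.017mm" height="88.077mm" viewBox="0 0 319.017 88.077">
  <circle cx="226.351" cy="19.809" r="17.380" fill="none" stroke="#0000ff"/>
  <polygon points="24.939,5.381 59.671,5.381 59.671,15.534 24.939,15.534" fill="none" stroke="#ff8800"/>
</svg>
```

Since the viewBox matches the mm dimensions, user units are millimetres directly. The only transform is the Y-flip y_m = 88.077 − y_svg.

Shape 1 is a circle drawn with `<circle>`. Its stroke #0000ff means cut at S878, F946. After flipping Y the toolpath is (243.731,68.268) → (240.412,78.484) → (231.722,84.797) → (220.980,84.797) → (212.290,78.484) → (208.971,68.268) → (212.290,58.052) → (220.980,51.739) → (231.722,51.739) → (240.412,58.052) → (243.731,68.268), returning to the start.

Shape 2 is a rectangle drawn with `<polygon>`. Its stroke #ff8800 means engrave at S234, F3328. After flipping Y the toolpath is (24.939,82.696) → (59.671,82.696) → (59.671,72.543) → (24.939,72.543) → (24.939,82.696), returning to the start.

G21
G90
G00 X243.731 Y68.268
M3 S878
G1 X240.412 Y78.484 F946
G1 X231.722 Y84.797
G1 X220.980 Y84.797
G1 X212.290 Y78.484
G1 X208.971 Y68.268
G1 X212.290 Y58.052
G1 X220.980 Y51.739
G1 X231.722 Y51.739
G1 X240.412 Y58.052
G1 X243.731 Y68.268
M5
G00 X24.939 Y82.696
M3 S234
G1 X59.671 Y82.696 F3328
G1 X59.671 Y72.543
G1 X24.939 Y72.543
G1 X24.939 Y82.696
M5
G00 X0.000 Y0.000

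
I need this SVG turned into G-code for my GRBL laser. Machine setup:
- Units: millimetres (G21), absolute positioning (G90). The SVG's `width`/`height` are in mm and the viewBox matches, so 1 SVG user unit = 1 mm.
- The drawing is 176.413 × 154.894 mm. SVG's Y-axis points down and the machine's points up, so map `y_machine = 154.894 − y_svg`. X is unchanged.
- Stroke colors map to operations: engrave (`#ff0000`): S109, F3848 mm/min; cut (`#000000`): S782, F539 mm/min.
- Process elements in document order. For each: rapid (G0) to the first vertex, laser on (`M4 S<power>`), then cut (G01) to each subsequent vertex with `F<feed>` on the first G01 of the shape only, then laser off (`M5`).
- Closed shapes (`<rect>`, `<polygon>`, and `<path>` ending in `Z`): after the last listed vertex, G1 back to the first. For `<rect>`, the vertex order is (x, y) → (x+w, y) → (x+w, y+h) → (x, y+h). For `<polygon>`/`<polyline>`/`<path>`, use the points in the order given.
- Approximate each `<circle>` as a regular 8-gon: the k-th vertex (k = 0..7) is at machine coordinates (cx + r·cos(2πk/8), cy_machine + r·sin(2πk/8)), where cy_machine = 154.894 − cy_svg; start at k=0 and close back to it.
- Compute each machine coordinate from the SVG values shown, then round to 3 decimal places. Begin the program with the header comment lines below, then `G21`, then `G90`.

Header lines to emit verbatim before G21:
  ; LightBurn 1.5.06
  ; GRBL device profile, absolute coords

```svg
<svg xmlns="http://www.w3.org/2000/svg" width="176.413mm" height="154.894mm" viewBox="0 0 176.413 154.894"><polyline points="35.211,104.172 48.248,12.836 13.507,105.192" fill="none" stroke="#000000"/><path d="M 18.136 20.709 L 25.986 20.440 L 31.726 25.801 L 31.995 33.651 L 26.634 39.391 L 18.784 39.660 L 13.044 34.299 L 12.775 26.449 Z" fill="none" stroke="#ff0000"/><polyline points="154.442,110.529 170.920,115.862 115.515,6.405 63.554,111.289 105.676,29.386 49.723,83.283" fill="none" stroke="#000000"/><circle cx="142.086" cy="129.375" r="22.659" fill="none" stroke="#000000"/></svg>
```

; LightBurn 1.5.06
; GRBL device profile, absolute coords
G21
G90
G0 X35.211 Y50.722
M4 S782
G01 X48.248 Y142.058 F539
G01 X13.507 Y49.702
M5
G0 X18.136 Y134.185
M4 S109
G01 X25.986 Y134.454 F3848
G01 X31.726 Y129.093
G01 X31.995 Y121.243
G01 X26.634 Y115.503
G01 X18.784 Y115.234
G01 X13.044 Y120.595
G01 X12.775 Y128.445
G01 X18.136 Y134.185
M5
G0 X154.442 Y44.365
M4 S782
G01 X170.920 Y39.032 F539
G01 X115.515 Y148.489
G01 X63.554 Y43.605
G01 X105.676 Y125.508
G01 X49.723 Y71.611
M5
G0 X164.745 Y25.519
M4 S782
G01 X158.108 Y41.541 F539
G01 X142.086 Y48.178
G01 X126.064 Y41.541
G01 X119.427 Y25.519
G01 X126.064 Y9.497
G01 X142.086 Y2.860
G01 X158.108 Y9.497
G01 X164.745 Y25.519
M5

viewBox `0 0 176.413 154.894` with mm width/height → 1 unit = 1 mm. Flip: y_m = 154.894 − y_svg.

**Shape 1** — `<polyline>` open polyline, stroke `#000000` → cut (S782, F539). Machine vertices: (35.211,50.722) → (48.248,142.058) → (13.507,49.702). Open path.

**Shape 2** — `<path>` regular polygon, stroke `#ff0000` → engrave (S109, F3848). Machine vertices: (18.136,134.185) → (25.986,134.454) → (31.726,129.093) → (31.995,121.243) → (26.634,115.503) → (18.784,115.234) → (13.044,120.595) → (12.775,128.445) → (18.136,134.185). Closed: final G1 returns to the first vertex.

**Shape 3** — `<polyline>` open polyline, stroke `#000000` → cut (S782, F539). Machine vertices: (154.442,44.365) → (170.920,39.032) → (115.515,148.489) → (63.554,43.605) → (105.676,125.508) → (49.723,71.611). Open path.

**Shape 4** — `<circle>` circle, stroke `#000000` → cut (S782, F539). Machine vertices: (164.745,25.519) → (158.108,41.541) → (142.086,48.178) → (126.064,41.541) → (119.427,25.519) → (126.064,9.497) → (142.086,2.860) → (158.108,9.497) → (164.745,25.519). Closed: final G1 returns to the first vertex.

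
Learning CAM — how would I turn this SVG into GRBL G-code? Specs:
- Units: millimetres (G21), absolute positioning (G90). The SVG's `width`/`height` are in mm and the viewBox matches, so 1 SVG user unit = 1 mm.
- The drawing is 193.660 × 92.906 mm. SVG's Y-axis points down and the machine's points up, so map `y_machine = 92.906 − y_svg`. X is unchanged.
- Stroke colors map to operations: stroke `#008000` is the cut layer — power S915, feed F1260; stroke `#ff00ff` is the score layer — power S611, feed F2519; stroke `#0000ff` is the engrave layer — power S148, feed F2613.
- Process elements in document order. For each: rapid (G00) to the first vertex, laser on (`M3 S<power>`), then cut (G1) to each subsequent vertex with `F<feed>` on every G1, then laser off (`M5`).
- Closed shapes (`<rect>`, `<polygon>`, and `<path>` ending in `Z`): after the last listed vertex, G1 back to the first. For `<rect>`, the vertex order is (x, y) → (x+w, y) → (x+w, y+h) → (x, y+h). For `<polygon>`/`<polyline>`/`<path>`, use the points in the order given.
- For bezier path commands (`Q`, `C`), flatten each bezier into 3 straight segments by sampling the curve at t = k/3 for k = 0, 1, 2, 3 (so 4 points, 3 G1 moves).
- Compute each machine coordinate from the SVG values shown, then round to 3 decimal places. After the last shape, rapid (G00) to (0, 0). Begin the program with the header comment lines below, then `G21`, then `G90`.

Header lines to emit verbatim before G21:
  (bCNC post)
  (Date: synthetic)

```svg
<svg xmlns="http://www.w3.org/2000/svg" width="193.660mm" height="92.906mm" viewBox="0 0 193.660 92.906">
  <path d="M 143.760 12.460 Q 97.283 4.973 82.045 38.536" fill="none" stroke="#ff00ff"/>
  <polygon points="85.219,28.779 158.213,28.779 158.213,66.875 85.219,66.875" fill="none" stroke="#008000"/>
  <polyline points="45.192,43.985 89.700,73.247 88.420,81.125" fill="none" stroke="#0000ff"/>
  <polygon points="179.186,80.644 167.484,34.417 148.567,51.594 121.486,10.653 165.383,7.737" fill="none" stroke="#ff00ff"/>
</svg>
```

Since the viewBox matches the mm dimensions, user units are millimetres directly. The only transform is the Y-flip y_m = 92.906 − y_svg.

Shape 1 is a quadratic bezier drawn with `<path>`. Its stroke #ff00ff means score at S611, F2519. After flipping Y the toolpath is (143.760,80.446) → (116.246,80.876) → (95.675,72.184) → (82.045,54.370).

Shape 2 is a rectangle drawn with `<polygon>`. Its stroke #008000 means cut at S915, F1260. After flipping Y the toolpath is (85.219,64.127) → (158.213,64.127) → (158.213,26.031) → (85.219,26.031) → (85.219,64.127), returning to the start.

Shape 3 is a open polyline drawn with `<polyline>`. Its stroke #0000ff means engrave at S148, F2613. After flipping Y the toolpath is (45.192,48.921) → (89.700,19.659) → (88.420,11.781).

Shape 4 is a closed polygon drawn with `<polygon>`. Its stroke #ff00ff means score at S611, F2519. After flipping Y the toolpath is (179.186,12.262) → (167.484,58.489) → (148.567,41.312) → (121.486,82.253) → (165.383,85.169) → (179.186,12.262), returning to the start.

(bCNC post)
(Date: synthetic)
G21
G90
G00 X143.760 Y80.446
M3 S611
G1 X116.246 Y80.876 F2519
G1 X95.675 Y72.184 F2519
G1 X82.045 Y54.370 F2519
M5
G00 X85.219 Y64.127
M3 S915
G1 X158.213 Y64.127 F1260
G1 X158.213 Y26.031 F1260
G1 X85.219 Y26.031 F1260
G1 X85.219 Y64.127 F1260
M5
G00 X45.192 Y48.921
M3 S148
G1 X89.700 Y19.659 F2613
G1 X88.420 Y11.781 F2613
M5
G00 X179.186 Y12.262
M3 S611
G1 X167.484 Y58.489 F2519
G1 X148.567 Y41.312 F2519
G1 X121.486 Y82.253 F2519
G1 X165.383 Y85.169 F2519
G1 X179.186 Y12.262 F2519
M5
G00 X0.000 Y0.000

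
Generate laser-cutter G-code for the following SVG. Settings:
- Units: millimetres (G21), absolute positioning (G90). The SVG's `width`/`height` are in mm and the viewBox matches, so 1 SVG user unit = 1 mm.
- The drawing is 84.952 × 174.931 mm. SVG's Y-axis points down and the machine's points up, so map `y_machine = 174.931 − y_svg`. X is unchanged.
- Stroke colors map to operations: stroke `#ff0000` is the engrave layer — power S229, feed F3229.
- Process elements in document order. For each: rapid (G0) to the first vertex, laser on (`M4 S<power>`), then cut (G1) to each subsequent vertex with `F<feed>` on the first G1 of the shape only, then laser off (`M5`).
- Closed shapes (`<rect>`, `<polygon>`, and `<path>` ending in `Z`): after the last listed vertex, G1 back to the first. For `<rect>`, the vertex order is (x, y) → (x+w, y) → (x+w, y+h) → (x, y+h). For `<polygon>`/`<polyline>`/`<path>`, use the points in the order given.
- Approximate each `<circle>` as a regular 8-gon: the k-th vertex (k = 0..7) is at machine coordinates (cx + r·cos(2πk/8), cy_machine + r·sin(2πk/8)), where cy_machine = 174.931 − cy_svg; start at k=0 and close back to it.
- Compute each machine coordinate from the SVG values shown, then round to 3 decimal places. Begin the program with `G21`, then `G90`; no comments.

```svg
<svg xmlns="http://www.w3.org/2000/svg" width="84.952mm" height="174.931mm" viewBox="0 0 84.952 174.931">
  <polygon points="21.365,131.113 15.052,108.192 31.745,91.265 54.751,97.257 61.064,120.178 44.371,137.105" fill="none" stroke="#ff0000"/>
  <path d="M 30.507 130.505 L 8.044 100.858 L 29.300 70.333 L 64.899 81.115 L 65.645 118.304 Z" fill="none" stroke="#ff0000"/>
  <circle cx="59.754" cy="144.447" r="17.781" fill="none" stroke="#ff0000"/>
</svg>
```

Since the viewBox matches the mm dimensions, user units are millimetres directly. The only transform is the Y-flip y_m = 174.931 − y_svg.

Shape 1 is a regular polygon drawn with `<polygon>`. Its stroke #ff0000 means engrave at S229, F3229. After flipping Y the toolpath is (21.365,43.818) → (15.052,66.739) → (31.745,83.666) → (54.751,77.674) → (61.064,54.753) → (44.371,37.826) → (21.365,43.818), returning to the start.

Shape 2 is a regular polygon drawn with `<path>`. Its stroke #ff0000 means engrave at S229, F3229. After flipping Y the toolpath is (30.507,44.426) → (8.044,74.073) → (29.300,104.598) → (64.899,93.816) → (65.645,56.627) → (30.507,44.426), returning to the start.

Shape 3 is a circle drawn with `<circle>`. Its stroke #ff0000 means engrave at S229, F3229. After flipping Y the toolpath is (77.535,30.484) → (72.327,43.057) → (59.754,48.265) → (47.181,43.057) → (41.973,30.484) → (47.181,17.911) → (59.754,12.703) → (72.327,17.911) → (77.535,30.484), returning to the start.

G21
G90
G0 X21.365 Y43.818
M4 S229
G1 X15.052 Y66.739 F3229
G1 X31.745 Y83.666
G1 X54.751 Y77.674
G1 X61.064 Y54.753
G1 X44.371 Y37.826
G1 X21.365 Y43.818
M5
G0 X30.507 Y44.426
M4 S229
G1 X8.044 Y74.073 F3229
G1 X29.300 Y104.598
G1 X64.899 Y93.816
G1 X65.645 Y56.627
G1 X30.507 Y44.426
M5
G0 X77.535 Y30.484
M4 S229
G1 X72.327 Y43.057 F3229
G1 X59.754 Y48.265
G1 X47.181 Y43.057
G1 X41.973 Y30.484
G1 X47.181 Y17.911
G1 X59.754 Y12.703
G1 X72.327 Y17.911
G1 X77.535 Y30.484
M5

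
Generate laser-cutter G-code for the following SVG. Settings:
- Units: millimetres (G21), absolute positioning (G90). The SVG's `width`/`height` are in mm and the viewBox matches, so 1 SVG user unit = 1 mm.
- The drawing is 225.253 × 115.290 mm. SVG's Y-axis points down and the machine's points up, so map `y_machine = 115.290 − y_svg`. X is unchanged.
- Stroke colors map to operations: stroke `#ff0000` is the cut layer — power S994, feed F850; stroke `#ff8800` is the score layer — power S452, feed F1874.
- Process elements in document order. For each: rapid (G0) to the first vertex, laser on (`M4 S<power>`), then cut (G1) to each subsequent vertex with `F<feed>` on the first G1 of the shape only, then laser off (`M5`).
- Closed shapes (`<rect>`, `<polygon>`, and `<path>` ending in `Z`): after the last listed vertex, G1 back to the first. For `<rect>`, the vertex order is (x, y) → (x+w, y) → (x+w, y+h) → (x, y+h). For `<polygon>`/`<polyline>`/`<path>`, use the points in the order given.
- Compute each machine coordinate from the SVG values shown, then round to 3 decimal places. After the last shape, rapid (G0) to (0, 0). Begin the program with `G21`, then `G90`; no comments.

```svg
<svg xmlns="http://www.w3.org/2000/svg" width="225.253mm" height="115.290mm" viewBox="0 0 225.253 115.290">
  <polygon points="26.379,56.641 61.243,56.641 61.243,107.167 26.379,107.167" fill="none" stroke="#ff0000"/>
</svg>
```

G21
G90
G0 X26.379 Y58.649
M4 S994
G1 X61.243 Y58.649 F850
G1 X61.243 Y8.123
G1 X26.379 Y8.123
G1 X26.379 Y58.649
M5
G0 X0.000 Y0.000

viewBox `0 0 225.253 115.290` with mm width/height → 1 unit = 1 mm. Flip: y_m = 115.290 − y_svg.

**Shape 1** — `<polygon>` rectangle, stroke `#ff0000` → cut (S994, F850). Machine vertices: (26.379,58.649) → (61.243,58.649) → (61.243,8.123) → (26.379,8.123) → (26.379,58.649). Closed: final G1 returns to the first vertex.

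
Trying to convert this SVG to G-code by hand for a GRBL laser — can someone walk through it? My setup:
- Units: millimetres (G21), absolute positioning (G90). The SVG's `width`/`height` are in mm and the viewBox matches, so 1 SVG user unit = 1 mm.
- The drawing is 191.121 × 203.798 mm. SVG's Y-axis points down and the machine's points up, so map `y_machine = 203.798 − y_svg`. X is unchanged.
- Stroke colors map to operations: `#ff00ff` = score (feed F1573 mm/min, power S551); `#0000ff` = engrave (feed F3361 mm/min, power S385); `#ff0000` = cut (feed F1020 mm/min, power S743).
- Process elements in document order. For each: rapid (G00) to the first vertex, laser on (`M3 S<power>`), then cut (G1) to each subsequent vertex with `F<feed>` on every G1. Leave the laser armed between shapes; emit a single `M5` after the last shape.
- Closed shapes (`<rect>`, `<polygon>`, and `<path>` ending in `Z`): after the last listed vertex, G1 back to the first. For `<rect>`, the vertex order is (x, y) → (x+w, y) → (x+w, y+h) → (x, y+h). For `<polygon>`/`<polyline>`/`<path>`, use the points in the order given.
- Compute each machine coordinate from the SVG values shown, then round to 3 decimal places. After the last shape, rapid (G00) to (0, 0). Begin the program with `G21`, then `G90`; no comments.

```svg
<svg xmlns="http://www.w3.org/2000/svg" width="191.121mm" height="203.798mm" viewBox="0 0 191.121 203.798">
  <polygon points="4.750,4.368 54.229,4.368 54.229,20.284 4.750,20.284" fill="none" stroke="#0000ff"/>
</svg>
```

G21
G90
G00 X4.750 Y199.430
M3 S385
G1 X54.229 Y199.430 F3361
G1 X54.229 Y183.514 F3361
G1 X4.750 Y183.514 F3361
G1 X4.750 Y199.430 F3361
M5
G00 X0.000 Y0.000

viewBox `0 0 191.121 203.798` with mm width/height → 1 unit = 1 mm. Flip: y_m = 203.798 − y_svg.

**Shape 1** — `<polygon>` rectangle, stroke `#0000ff` → engrave (S385, F3361). Machine vertices: (4.750,199.430) → (54.229,199.430) → (54.229,183.514) → (4.750,183.514) → (4.750,199.430). Closed: final G1 returns to the first vertex.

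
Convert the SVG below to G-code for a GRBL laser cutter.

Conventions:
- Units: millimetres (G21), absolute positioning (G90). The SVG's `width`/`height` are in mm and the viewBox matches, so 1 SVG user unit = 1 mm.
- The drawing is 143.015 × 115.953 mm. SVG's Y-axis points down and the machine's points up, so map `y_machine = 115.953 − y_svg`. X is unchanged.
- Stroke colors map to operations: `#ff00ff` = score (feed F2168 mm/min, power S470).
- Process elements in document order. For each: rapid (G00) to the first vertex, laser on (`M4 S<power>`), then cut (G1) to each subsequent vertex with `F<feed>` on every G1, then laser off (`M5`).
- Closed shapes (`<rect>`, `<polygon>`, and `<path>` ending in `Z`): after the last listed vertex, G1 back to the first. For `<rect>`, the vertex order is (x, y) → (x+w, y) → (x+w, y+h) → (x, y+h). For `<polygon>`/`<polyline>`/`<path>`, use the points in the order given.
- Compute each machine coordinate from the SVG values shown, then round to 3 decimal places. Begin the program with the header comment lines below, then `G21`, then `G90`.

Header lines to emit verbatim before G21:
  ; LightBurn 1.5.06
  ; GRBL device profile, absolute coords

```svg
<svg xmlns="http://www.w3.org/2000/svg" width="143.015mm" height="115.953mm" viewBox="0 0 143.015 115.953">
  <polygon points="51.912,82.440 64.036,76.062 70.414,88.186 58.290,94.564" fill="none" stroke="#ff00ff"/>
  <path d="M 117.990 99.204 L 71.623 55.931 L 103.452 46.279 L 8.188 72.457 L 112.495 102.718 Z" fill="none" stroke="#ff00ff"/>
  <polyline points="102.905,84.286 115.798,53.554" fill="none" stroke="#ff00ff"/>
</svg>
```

; LightBurn 1.5.06
; GRBL device profile, absolute coords
G21
G90
G00 X51.912 Y33.513
M4 S470
G1 X64.036 Y39.891 F2168
G1 X70.414 Y27.767 F2168
G1 X58.290 Y21.389 F2168
G1 X51.912 Y33.513 F2168
M5
G00 X117.990 Y16.749
M4 S470
G1 X71.623 Y60.022 F2168
G1 X103.452 Y69.674 F2168
G1 X8.188 Y43.496 F2168
G1 X112.495 Y13.235 F2168
G1 X117.990 Y16.749 F2168
M5
G00 X102.905 Y31.667
M4 S470
G1 X115.798 Y62.399 F2168
M5

1 u = 1 mm; y_m = 115.953 − y.

[1] `<polygon>` regular polygon, #ff00ff→score S470 F2168: (51.912,33.513) → (64.036,39.891) → (70.414,27.767) → (58.290,21.389) → (51.912,33.513) (closed)

[2] `<path>` closed polygon, #ff00ff→score S470 F2168: (117.990,16.749) → (71.623,60.022) → (103.452,69.674) → (8.188,43.496) → (112.495,13.235) → (117.990,16.749) (closed)

[3] `<polyline>` line segment, #ff00ff→score S470 F2168: (102.905,31.667) → (115.798,62.399)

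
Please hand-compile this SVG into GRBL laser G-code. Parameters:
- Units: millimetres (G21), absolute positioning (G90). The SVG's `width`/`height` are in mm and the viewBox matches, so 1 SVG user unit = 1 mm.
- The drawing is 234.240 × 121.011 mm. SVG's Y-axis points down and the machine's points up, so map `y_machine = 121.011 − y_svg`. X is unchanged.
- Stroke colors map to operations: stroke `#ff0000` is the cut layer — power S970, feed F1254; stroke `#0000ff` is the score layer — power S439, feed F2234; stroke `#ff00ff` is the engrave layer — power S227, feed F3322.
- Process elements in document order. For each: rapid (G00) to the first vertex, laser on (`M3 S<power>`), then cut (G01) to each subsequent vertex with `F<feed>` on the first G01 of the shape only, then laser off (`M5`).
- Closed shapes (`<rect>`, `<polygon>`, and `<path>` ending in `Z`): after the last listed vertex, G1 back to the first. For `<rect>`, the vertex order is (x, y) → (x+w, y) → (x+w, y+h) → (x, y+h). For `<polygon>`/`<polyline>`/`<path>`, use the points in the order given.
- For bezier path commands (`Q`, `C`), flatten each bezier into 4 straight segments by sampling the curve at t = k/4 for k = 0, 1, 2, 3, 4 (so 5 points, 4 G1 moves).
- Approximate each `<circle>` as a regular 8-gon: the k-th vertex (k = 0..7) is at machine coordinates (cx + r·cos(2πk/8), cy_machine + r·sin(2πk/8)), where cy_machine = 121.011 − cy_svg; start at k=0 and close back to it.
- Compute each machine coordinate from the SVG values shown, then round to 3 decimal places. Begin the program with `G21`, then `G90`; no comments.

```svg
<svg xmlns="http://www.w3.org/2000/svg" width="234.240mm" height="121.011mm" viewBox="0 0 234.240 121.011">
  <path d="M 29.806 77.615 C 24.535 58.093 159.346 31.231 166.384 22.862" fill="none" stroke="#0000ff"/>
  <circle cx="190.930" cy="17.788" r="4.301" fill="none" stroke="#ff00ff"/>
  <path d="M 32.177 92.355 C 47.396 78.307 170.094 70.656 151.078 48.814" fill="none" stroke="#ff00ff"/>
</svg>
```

G21
G90
G00 X29.806 Y43.396
M3 S439
G01 X47.933 Y59.010 F2234
G01 X93.479 Y74.955
G01 X141.333 Y88.808
G01 X166.384 Y98.149
M5
G00 X195.231 Y103.223
M3 S227
G01 X193.971 Y106.264 F3322
G01 X190.930 Y107.524
G01 X187.889 Y106.264
G01 X186.629 Y103.223
G01 X187.889 Y100.182
G01 X190.930 Y98.922
G01 X193.971 Y100.182
G01 X195.231 Y103.223
M5
G00 X32.177 Y28.656
M3 S227
G01 X59.850 Y38.314 F3322
G01 X104.466 Y47.504
G01 X142.662 Y58.155
G01 X151.078 Y72.197
M5

viewBox `0 0 234.240 121.011` with mm width/height → 1 unit = 1 mm. Flip: y_m = 121.011 − y_svg.

**Shape 1** — `<path>` cubic bezier, stroke `#0000ff` → score (S439, F2234). Control points (SVG): P0=(29.806,77.615), P1=(24.535,58.093), P2=(159.346,31.231), P3=(166.384,22.862); sampled at t=k/4. Machine vertices: (29.806,43.396) → (47.933,59.010) → (93.479,74.955) → (141.333,88.808) → (166.384,98.149). Open path.

**Shape 2** — `<circle>` circle, stroke `#ff00ff` → engrave (S227, F3322). Machine vertices: (195.231,103.223) → (193.971,106.264) → (190.930,107.524) → (187.889,106.264) → (186.629,103.223) → (187.889,100.182) → (190.930,98.922) → (193.971,100.182) → (195.231,103.223). Closed: final G1 returns to the first vertex.

**Shape 3** — `<path>` cubic bezier, stroke `#ff00ff` → engrave (S227, F3322). Control points (SVG): P0=(32.177,92.355), P1=(47.396,78.307), P2=(170.094,70.656), P3=(151.078,48.814); sampled at t=k/4. Machine vertices: (32.177,28.656) → (59.850,38.314) → (104.466,47.504) → (142.662,58.155) → (151.078,72.197). Open path.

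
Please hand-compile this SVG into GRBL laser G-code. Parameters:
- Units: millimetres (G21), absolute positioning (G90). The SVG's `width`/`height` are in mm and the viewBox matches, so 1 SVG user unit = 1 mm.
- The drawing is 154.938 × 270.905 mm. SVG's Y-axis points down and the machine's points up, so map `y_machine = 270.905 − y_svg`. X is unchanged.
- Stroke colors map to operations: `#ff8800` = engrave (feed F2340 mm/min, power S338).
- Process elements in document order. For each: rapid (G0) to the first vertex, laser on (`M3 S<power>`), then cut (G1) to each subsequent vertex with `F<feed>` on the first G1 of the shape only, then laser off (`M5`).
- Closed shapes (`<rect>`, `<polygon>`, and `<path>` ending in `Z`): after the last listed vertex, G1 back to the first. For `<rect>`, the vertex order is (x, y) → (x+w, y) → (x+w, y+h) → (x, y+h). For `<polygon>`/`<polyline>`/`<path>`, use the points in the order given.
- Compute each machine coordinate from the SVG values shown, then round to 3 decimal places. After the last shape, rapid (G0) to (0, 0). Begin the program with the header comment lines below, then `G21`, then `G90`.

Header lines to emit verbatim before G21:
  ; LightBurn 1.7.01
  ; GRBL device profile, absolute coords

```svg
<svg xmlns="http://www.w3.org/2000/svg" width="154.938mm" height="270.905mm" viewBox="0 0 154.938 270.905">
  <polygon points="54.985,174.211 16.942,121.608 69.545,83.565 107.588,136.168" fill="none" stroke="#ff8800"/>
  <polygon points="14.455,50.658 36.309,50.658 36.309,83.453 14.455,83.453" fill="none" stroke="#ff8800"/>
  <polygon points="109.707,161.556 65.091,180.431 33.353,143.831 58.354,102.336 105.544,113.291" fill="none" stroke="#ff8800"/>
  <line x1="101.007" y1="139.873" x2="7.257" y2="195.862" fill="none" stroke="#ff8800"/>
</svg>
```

1 u = 1 mm; y_m = 270.905 − y.

[1] `<polygon>` regular polygon, #ff8800→engrave S338 F2340: (54.985,96.694) → (16.942,149.297) → (69.545,187.340) → (107.588,134.737) → (54.985,96.694) (closed)

[2] `<polygon>` rectangle, #ff8800→engrave S338 F2340: (14.455,220.247) → (36.309,220.247) → (36.309,187.452) → (14.455,187.452) → (14.455,220.247) (closed)

[3] `<polygon>` regular polygon, #ff8800→engrave S338 F2340: (109.707,109.349) → (65.091,90.474) → (33.353,127.074) → (58.354,168.569) → (105.544,157.614) → (109.707,109.349) (closed)

[4] `<line>` line segment, #ff8800→engrave S338 F2340: (101.007,131.032) → (7.257,75.043)

; LightBurn 1.7.01
; GRBL device profile, absolute coords
G21
G90
G0 X54.985 Y96.694
M3 S338
G1 X16.942 Y149.297 F2340
G1 X69.545 Y187.340
G1 X107.588 Y134.737
G1 X54.985 Y96.694
M5
G0 X14.455 Y220.247
M3 S338
G1 X36.309 Y220.247 F2340
G1 X36.309 Y187.452
G1 X14.455 Y187.452
G1 X14.455 Y220.247
M5
G0 X109.707 Y109.349
M3 S338
G1 X65.091 Y90.474 F2340
G1 X33.353 Y127.074
G1 X58.354 Y168.569
G1 X105.544 Y157.614
G1 X109.707 Y109.349
M5
G0 X101.007 Y131.032
M3 S338
G1 X7.257 Y75.043 F2340
M5
G0 X0.000 Y0.000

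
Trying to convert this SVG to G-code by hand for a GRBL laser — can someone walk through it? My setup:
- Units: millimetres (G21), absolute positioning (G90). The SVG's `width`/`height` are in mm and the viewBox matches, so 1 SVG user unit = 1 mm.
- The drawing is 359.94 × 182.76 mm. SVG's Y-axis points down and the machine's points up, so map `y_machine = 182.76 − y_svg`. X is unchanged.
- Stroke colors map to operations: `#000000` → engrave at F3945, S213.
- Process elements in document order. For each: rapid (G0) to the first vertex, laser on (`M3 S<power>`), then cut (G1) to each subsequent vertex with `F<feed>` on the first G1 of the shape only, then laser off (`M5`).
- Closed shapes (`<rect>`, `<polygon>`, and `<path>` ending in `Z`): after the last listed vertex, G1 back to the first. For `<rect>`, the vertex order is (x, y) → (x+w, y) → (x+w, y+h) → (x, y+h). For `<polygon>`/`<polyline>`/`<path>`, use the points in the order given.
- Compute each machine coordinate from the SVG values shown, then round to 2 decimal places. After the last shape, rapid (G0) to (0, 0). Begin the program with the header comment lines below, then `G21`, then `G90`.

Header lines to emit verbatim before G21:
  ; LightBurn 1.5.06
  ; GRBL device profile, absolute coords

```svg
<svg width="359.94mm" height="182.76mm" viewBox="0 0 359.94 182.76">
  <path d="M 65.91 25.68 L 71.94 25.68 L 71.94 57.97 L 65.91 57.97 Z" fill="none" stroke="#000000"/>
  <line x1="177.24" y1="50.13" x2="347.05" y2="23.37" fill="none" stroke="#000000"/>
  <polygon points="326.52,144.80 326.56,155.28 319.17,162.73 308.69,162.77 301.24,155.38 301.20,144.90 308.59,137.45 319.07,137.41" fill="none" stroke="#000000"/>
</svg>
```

; LightBurn 1.5.06
; GRBL device profile, absolute coords
G21
G90
G0 X65.91 Y157.08
M3 S213
G1 X71.94 Y157.08 F3945
G1 X71.94 Y124.79
G1 X65.91 Y124.79
G1 X65.91 Y157.08
M5
G0 X177.24 Y132.63
M3 S213
G1 X347.05 Y159.39 F3945
M5
G0 X326.52 Y37.96
M3 S213
G1 X326.56 Y27.48 F3945
G1 X319.17 Y20.03
G1 X308.69 Y19.99
G1 X301.24 Y27.38
G1 X301.20 Y37.86
G1 X308.59 Y45.31
G1 X319.07 Y45.35
G1 X326.52 Y37.96
M5
G0 X0.00 Y0.00

viewBox `0 0 359.94 182.76` with mm width/height → 1 unit = 1 mm. Flip: y_m = 182.76 − y_svg.

**Shape 1** — `<path>` rectangle, stroke `#000000` → engrave (S213, F3945). Machine vertices: (65.91,157.08) → (71.94,157.08) → (71.94,124.79) → (65.91,124.79) → (65.91,157.08). Closed: final G1 returns to the first vertex.

**Shape 2** — `<line>` line segment, stroke `#000000` → engrave (S213, F3945). Machine vertices: (177.24,132.63) → (347.05,159.39). Open path.

**Shape 3** — `<polygon>` regular polygon, stroke `#000000` → engrave (S213, F3945). Machine vertices: (326.52,37.96) → (326.56,27.48) → (319.17,20.03) → (308.69,19.99) → (301.24,27.38) → (301.20,37.86) → (308.59,45.31) → (319.07,45.35) → (326.52,37.96). Closed: final G1 returns to the first vertex.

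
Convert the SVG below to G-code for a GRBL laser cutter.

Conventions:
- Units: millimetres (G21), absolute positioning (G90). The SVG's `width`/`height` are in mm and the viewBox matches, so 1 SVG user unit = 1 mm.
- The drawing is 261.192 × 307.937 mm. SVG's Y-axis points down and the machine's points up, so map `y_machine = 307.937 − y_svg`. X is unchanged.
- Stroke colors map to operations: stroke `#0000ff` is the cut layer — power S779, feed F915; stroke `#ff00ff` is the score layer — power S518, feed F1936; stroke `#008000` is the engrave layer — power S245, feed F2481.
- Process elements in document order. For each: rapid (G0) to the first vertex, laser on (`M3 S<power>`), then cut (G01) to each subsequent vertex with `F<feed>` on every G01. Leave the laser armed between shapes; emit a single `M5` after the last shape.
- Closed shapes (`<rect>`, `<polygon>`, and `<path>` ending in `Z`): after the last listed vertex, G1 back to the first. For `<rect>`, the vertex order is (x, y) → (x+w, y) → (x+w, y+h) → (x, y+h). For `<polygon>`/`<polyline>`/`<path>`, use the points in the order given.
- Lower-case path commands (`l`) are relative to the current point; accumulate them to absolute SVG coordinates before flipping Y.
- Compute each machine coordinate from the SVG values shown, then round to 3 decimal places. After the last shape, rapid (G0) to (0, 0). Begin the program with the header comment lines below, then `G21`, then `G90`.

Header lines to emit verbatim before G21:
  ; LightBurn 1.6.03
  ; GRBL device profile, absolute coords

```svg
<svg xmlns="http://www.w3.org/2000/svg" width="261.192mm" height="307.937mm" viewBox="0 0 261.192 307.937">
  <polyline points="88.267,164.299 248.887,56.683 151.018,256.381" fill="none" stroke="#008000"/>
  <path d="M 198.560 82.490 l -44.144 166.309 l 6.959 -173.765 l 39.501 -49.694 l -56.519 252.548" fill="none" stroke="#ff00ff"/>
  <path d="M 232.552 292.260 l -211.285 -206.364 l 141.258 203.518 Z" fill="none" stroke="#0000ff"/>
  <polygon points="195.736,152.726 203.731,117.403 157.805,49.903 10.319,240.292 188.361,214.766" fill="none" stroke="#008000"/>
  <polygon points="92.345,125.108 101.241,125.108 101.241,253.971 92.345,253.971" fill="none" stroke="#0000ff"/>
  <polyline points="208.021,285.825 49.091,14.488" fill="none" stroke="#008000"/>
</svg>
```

viewBox `0 0 261.192 307.937` with mm width/height → 1 unit = 1 mm. Flip: y_m = 307.937 − y_svg.

**Shape 1** — `<polyline>` open polyline, stroke `#008000` → engrave (S245, F2481). Machine vertices: (88.267,143.638) → (248.887,251.254) → (151.018,51.556). Open path.

**Shape 2** — `<path>` open polyline, stroke `#ff00ff` → score (S518, F1936). Machine vertices: (198.560,225.447) → (154.416,59.138) → (161.375,232.903) → (200.876,282.597) → (144.357,30.049). Open path.

**Shape 3** — `<path>` closed polygon, stroke `#0000ff` → cut (S779, F915). Machine vertices: (232.552,15.677) → (21.267,222.041) → (162.525,18.523) → (232.552,15.677). Closed: final G1 returns to the first vertex.

**Shape 4** — `<polygon>` closed polygon, stroke `#008000` → engrave (S245, F2481). Machine vertices: (195.736,155.211) → (203.731,190.534) → (157.805,258.034) → (10.319,67.645) → (188.361,93.171) → (195.736,155.211). Closed: final G1 returns to the first vertex.

**Shape 5** — `<polygon>` rectangle, stroke `#0000ff` → cut (S779, F915). Machine vertices: (92.345,182.829) → (101.241,182.829) → (101.241,53.966) → (92.345,53.966) → (92.345,182.829). Closed: final G1 returns to the first vertex.

**Shape 6** — `<polyline>` line segment, stroke `#008000` → engrave (S245, F2481). Machine vertices: (208.021,22.112) → (49.091,293.449). Open path.

; LightBurn 1.6.03
; GRBL device profile, absolute coords
G21
G90
G0 X88.267 Y143.638
M3 S245
G01 X248.887 Y251.254 F2481
G01 X151.018 Y51.556 F2481
G0 X198.560 Y225.447
M3 S518
G01 X154.416 Y59.138 F1936
G01 X161.375 Y232.903 F1936
G01 X200.876 Y282.597 F1936
G01 X144.357 Y30.049 F1936
G0 X232.552 Y15.677
M3 S779
G01 X21.267 Y222.041 F915
G01 X162.525 Y18.523 F915
G01 X232.552 Y15.677 F915
G0 X195.736 Y155.211
M3 S245
G01 X203.731 Y190.534 F2481
G01 X157.805 Y258.034 F2481
G01 X10.319 Y67.645 F2481
G01 X188.361 Y93.171 F2481
G01 X195.736 Y155.211 F2481
G0 X92.345 Y182.829
M3 S779
G01 X101.241 Y182.829 F915
G01 X101.241 Y53.966 F915
G01 X92.345 Y53.966 F915
G01 X92.345 Y182.829 F915
G0 X208.021 Y22.112
M3 S245
G01 X49.091 Y293.449 F2481
M5
G0 X0.000 Y0.000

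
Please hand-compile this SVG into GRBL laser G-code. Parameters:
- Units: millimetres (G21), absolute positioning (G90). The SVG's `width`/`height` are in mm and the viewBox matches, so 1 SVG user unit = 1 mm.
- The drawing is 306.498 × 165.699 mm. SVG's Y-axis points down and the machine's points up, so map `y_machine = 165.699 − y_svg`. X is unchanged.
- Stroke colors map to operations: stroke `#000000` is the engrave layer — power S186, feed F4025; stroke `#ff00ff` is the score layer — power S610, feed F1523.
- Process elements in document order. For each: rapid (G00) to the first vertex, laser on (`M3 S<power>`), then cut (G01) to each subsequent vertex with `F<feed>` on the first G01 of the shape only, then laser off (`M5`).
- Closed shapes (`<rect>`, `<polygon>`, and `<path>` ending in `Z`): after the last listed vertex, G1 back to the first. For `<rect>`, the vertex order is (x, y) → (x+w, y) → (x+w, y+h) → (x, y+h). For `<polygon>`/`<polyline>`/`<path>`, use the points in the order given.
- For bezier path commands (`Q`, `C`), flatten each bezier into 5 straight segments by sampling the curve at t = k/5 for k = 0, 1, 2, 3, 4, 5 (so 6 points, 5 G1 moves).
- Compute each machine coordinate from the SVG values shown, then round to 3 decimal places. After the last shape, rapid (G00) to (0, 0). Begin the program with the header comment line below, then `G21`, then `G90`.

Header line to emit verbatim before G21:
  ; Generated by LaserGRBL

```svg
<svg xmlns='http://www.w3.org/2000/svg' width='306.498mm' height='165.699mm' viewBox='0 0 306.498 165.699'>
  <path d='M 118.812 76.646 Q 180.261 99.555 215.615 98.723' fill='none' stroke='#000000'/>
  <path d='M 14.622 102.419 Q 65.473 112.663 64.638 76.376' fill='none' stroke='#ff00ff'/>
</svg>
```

1 u = 1 mm; y_m = 165.699 − y.

[1] `<path>` quadratic bezier, #000000→engrave S186 F4025: (118.812,89.053) → (142.348,80.839) → (163.796,74.524) → (183.157,70.109) → (200.430,67.593) → (215.615,66.976)

[2] `<path>` quadratic bezier, #ff00ff→score S610 F1523: (14.622,63.280) → (32.895,61.044) → (47.033,62.530) → (57.036,67.738) → (62.905,76.669) → (64.638,89.323)

; Generated by LaserGRBL
G21
G90
G00 X118.812 Y89.053
M3 S186
G01 X142.348 Y80.839 F4025
G01 X163.796 Y74.524
G01 X183.157 Y70.109
G01 X200.430 Y67.593
G01 X215.615 Y66.976
M5
G00 X14.622 Y63.280
M3 S610
G01 X32.895 Y61.044 F1523
G01 X47.033 Y62.530
G01 X57.036 Y67.738
G01 X62.905 Y76.669
G01 X64.638 Y89.323
M5
G00 X0.000 Y0.000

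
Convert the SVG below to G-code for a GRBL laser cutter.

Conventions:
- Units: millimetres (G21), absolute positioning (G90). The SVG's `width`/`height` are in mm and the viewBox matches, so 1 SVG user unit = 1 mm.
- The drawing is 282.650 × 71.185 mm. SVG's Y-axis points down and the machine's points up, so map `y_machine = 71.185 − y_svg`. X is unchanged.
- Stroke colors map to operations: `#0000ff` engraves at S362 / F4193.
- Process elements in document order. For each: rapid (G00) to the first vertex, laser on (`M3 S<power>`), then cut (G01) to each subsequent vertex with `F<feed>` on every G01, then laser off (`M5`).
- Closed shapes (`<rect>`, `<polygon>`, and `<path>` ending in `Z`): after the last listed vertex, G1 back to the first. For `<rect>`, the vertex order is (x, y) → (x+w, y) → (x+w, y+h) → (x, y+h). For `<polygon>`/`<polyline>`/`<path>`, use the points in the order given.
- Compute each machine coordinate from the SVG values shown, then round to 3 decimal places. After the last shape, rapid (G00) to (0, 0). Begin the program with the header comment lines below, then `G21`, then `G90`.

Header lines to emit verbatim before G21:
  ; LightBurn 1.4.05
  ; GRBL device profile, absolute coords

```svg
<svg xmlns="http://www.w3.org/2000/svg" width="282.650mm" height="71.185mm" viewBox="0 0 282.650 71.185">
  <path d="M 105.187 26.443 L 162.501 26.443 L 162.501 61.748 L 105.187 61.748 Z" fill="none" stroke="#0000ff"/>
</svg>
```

viewBox `0 0 282.650 71.185` with mm width/height → 1 unit = 1 mm. Flip: y_m = 71.185 − y_svg.

**Shape 1** — `<path>` rectangle, stroke `#0000ff` → engrave (S362, F4193). Machine vertices: (105.187,44.742) → (162.501,44.742) → (162.501,9.437) → (105.187,9.437) → (105.187,44.742). Closed: final G1 returns to the first vertex.

; LightBurn 1.4.05
; GRBL device profile, absolute coords
G21
G90
G00 X105.187 Y44.742
M3 S362
G01 X162.501 Y44.742 F4193
G01 X162.501 Y9.437 F4193
G01 X105.187 Y9.437 F4193
G01 X105.187 Y44.742 F4193
M5
G00 X0.000 Y0.000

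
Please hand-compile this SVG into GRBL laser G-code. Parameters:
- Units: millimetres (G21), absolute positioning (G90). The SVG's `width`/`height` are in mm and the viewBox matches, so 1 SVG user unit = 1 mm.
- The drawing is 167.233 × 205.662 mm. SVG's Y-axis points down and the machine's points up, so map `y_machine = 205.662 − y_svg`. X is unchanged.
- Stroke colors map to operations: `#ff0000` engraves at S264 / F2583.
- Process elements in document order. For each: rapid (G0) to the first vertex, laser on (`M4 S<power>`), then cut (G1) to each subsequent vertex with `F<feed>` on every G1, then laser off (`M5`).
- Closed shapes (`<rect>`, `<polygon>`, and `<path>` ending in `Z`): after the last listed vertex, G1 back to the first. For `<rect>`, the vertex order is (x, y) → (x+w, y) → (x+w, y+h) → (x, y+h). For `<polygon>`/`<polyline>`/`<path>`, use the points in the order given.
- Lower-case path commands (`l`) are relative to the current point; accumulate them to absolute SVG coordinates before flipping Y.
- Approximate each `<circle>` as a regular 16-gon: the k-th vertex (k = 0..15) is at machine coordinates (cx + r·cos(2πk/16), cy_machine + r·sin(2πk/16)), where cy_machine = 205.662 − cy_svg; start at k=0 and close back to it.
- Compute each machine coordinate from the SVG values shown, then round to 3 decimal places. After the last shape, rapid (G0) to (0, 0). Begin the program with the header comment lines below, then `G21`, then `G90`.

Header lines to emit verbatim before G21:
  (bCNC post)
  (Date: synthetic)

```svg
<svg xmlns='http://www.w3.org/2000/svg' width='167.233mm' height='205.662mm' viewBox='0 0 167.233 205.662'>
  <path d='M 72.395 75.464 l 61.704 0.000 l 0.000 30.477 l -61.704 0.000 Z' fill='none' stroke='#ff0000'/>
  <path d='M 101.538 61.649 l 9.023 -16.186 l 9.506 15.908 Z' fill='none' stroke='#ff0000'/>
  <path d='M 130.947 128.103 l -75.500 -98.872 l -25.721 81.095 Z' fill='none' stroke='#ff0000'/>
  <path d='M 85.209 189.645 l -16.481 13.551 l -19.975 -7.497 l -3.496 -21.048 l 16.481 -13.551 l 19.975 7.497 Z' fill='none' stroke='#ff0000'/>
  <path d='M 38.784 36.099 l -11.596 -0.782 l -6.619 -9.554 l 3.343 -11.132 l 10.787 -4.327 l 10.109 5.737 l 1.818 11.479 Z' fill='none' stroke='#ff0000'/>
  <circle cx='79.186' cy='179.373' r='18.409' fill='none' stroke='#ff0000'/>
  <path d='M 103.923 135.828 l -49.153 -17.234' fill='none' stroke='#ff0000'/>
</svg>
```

(bCNC post)
(Date: synthetic)
G21
G90
G0 X72.395 Y130.198
M4 S264
G1 X134.099 Y130.198 F2583
G1 X134.099 Y99.721 F2583
G1 X72.395 Y99.721 F2583
G1 X72.395 Y130.198 F2583
M5
G0 X101.538 Y144.013
M4 S264
G1 X110.561 Y160.199 F2583
G1 X120.067 Y144.291 F2583
G1 X101.538 Y144.013 F2583
M5
G0 X130.947 Y77.559
M4 S264
G1 X55.447 Y176.431 F2583
G1 X29.726 Y95.336 F2583
G1 X130.947 Y77.559 F2583
M5
G0 X85.209 Y16.017
M4 S264
G1 X68.728 Y2.466 F2583
G1 X48.753 Y9.963 F2583
G1 X45.257 Y31.011 F2583
G1 X61.738 Y44.562 F2583
G1 X81.713 Y37.065 F2583
G1 X85.209 Y16.017 F2583
M5
G0 X38.784 Y169.563
M4 S264
G1 X27.188 Y170.345 F2583
G1 X20.569 Y179.899 F2583
G1 X23.912 Y191.031 F2583
G1 X34.699 Y195.358 F2583
G1 X44.808 Y189.621 F2583
G1 X46.626 Y178.142 F2583
G1 X38.784 Y169.563 F2583
M5
G0 X97.595 Y26.289
M4 S264
G1 X96.194 Y33.334 F2583
G1 X92.203 Y39.306 F2583
G1 X86.231 Y43.297 F2583
G1 X79.186 Y44.698 F2583
G1 X72.141 Y43.297 F2583
G1 X66.169 Y39.306 F2583
G1 X62.178 Y33.334 F2583
G1 X60.777 Y26.289 F2583
G1 X62.178 Y19.244 F2583
G1 X66.169 Y13.272 F2583
G1 X72.141 Y9.281 F2583
G1 X79.186 Y7.880 F2583
G1 X86.231 Y9.281 F2583
G1 X92.203 Y13.272 F2583
G1 X96.194 Y19.244 F2583
G1 X97.595 Y26.289 F2583
M5
G0 X103.923 Y69.834
M4 S264
G1 X54.770 Y87.068 F2583
M5
G0 X0.000 Y0.000

viewBox `0 0 167.233 205.662` with mm width/height → 1 unit = 1 mm. Flip: y_m = 205.662 − y_svg.

**Shape 1** — `<path>` rectangle, stroke `#ff0000` → engrave (S264, F2583). Machine vertices: (72.395,130.198) → (134.099,130.198) → (134.099,99.721) → (72.395,99.721) → (72.395,130.198). Closed: final G1 returns to the first vertex.

**Shape 2** — `<path>` regular polygon, stroke `#ff0000` → engrave (S264, F2583). Machine vertices: (101.538,144.013) → (110.561,160.199) → (120.067,144.291) → (101.538,144.013). Closed: final G1 returns to the first vertex.

**Shape 3** — `<path>` closed polygon, stroke `#ff0000` → engrave (S264, F2583). Machine vertices: (130.947,77.559) → (55.447,176.431) → (29.726,95.336) → (130.947,77.559). Closed: final G1 returns to the first vertex.

**Shape 4** — `<path>` regular polygon, stroke `#ff0000` → engrave (S264, F2583). Machine vertices: (85.209,16.017) → (68.728,2.466) → (48.753,9.963) → (45.257,31.011) → (61.738,44.562) → (81.713,37.065) → (85.209,16.017). Closed: final G1 returns to the first vertex.

**Shape 5** — `<path>` regular polygon, stroke `#ff0000` → engrave (S264, F2583). Machine vertices: (38.784,169.563) → (27.188,170.345) → (20.569,179.899) → (23.912,191.031) → (34.699,195.358) → (44.808,189.621) → (46.626,178.142) → (38.784,169.563). Closed: final G1 returns to the first vertex.

**Shape 6** — `<circle>` circle, stroke `#ff0000` → engrave (S264, F2583). Machine vertices: (97.595,26.289) → (96.194,33.334) → (92.203,39.306) → (86.231,43.297) → (79.186,44.698) → (72.141,43.297) → (66.169,39.306) → (62.178,33.334) → (60.777,26.289) → (62.178,19.244) → (66.169,13.272) → (72.141,9.281) → (79.186,7.880) → (86.231,9.281) → (92.203,13.272) → (96.194,19.244) → (97.595,26.289). Closed: final G1 returns to the first vertex.

**Shape 7** — `<path>` line segment, stroke `#ff0000` → engrave (S264, F2583). Machine vertices: (103.923,69.834) → (54.770,87.068). Open path.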